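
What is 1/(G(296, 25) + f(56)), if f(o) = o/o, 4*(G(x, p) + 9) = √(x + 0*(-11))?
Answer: -16/91 - √74/91 ≈ -0.27036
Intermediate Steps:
G(x, p) = -9 + √x/4 (G(x, p) = -9 + √(x + 0*(-11))/4 = -9 + √(x + 0)/4 = -9 + √x/4)
f(o) = 1
1/(G(296, 25) + f(56)) = 1/((-9 + √296/4) + 1) = 1/((-9 + (2*√74)/4) + 1) = 1/((-9 + √74/2) + 1) = 1/(-8 + √74/2)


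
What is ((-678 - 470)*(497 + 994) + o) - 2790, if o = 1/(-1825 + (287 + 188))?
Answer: -2314518301/1350 ≈ -1.7145e+6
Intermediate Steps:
o = -1/1350 (o = 1/(-1825 + 475) = 1/(-1350) = -1/1350 ≈ -0.00074074)
((-678 - 470)*(497 + 994) + o) - 2790 = ((-678 - 470)*(497 + 994) - 1/1350) - 2790 = (-1148*1491 - 1/1350) - 2790 = (-1711668 - 1/1350) - 2790 = -2310751801/1350 - 2790 = -2314518301/1350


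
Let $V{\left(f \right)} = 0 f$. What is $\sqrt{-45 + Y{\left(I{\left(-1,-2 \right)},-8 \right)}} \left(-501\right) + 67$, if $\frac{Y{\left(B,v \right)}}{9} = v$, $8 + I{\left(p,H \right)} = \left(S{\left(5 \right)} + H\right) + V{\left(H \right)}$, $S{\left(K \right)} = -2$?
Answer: $67 - 1503 i \sqrt{13} \approx 67.0 - 5419.1 i$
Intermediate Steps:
$V{\left(f \right)} = 0$
$I{\left(p,H \right)} = -10 + H$ ($I{\left(p,H \right)} = -8 + \left(\left(-2 + H\right) + 0\right) = -8 + \left(-2 + H\right) = -10 + H$)
$Y{\left(B,v \right)} = 9 v$
$\sqrt{-45 + Y{\left(I{\left(-1,-2 \right)},-8 \right)}} \left(-501\right) + 67 = \sqrt{-45 + 9 \left(-8\right)} \left(-501\right) + 67 = \sqrt{-45 - 72} \left(-501\right) + 67 = \sqrt{-117} \left(-501\right) + 67 = 3 i \sqrt{13} \left(-501\right) + 67 = - 1503 i \sqrt{13} + 67 = 67 - 1503 i \sqrt{13}$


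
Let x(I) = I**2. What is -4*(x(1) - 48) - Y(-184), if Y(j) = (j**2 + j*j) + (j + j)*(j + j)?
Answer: -202948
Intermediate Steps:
Y(j) = 6*j**2 (Y(j) = (j**2 + j**2) + (2*j)*(2*j) = 2*j**2 + 4*j**2 = 6*j**2)
-4*(x(1) - 48) - Y(-184) = -4*(1**2 - 48) - 6*(-184)**2 = -4*(1 - 48) - 6*33856 = -4*(-47) - 1*203136 = 188 - 203136 = -202948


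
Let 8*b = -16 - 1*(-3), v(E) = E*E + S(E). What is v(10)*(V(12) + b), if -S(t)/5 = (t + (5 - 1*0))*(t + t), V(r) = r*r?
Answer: -199325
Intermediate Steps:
V(r) = r**2
S(t) = -10*t*(5 + t) (S(t) = -5*(t + (5 - 1*0))*(t + t) = -5*(t + (5 + 0))*2*t = -5*(t + 5)*2*t = -5*(5 + t)*2*t = -10*t*(5 + t))
v(E) = E**2 - 10*E*(5 + E) (v(E) = E*E - 10*E*(5 + E) = E**2 - 10*E*(5 + E))
b = -13/8 (b = (-16 - 1*(-3))/8 = (-16 + 3)/8 = (1/8)*(-13) = -13/8 ≈ -1.6250)
v(10)*(V(12) + b) = (10*(-50 - 9*10))*(12**2 - 13/8) = (10*(-50 - 90))*(144 - 13/8) = (10*(-140))*(1139/8) = -1400*1139/8 = -199325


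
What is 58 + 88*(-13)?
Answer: -1086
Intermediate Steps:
58 + 88*(-13) = 58 - 1144 = -1086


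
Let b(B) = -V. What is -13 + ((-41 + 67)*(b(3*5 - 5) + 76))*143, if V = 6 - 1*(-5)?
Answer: 241657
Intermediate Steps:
V = 11 (V = 6 + 5 = 11)
b(B) = -11 (b(B) = -1*11 = -11)
-13 + ((-41 + 67)*(b(3*5 - 5) + 76))*143 = -13 + ((-41 + 67)*(-11 + 76))*143 = -13 + (26*65)*143 = -13 + 1690*143 = -13 + 241670 = 241657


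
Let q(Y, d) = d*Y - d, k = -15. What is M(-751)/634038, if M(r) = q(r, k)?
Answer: 1880/105673 ≈ 0.017791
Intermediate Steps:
q(Y, d) = -d + Y*d (q(Y, d) = Y*d - d = -d + Y*d)
M(r) = 15 - 15*r (M(r) = -15*(-1 + r) = 15 - 15*r)
M(-751)/634038 = (15 - 15*(-751))/634038 = (15 + 11265)*(1/634038) = 11280*(1/634038) = 1880/105673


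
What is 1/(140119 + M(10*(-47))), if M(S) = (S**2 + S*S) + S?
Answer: 1/581449 ≈ 1.7198e-6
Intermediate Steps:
M(S) = S + 2*S**2 (M(S) = (S**2 + S**2) + S = 2*S**2 + S = S + 2*S**2)
1/(140119 + M(10*(-47))) = 1/(140119 + (10*(-47))*(1 + 2*(10*(-47)))) = 1/(140119 - 470*(1 + 2*(-470))) = 1/(140119 - 470*(1 - 940)) = 1/(140119 - 470*(-939)) = 1/(140119 + 441330) = 1/581449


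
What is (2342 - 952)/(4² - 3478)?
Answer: -695/1731 ≈ -0.40150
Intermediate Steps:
(2342 - 952)/(4² - 3478) = 1390/(16 - 3478) = 1390/(-3462) = 1390*(-1/3462) = -695/1731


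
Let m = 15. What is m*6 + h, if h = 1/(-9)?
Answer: 809/9 ≈ 89.889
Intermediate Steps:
h = -⅑ ≈ -0.11111
m*6 + h = 15*6 - ⅑ = 90 - ⅑ = 809/9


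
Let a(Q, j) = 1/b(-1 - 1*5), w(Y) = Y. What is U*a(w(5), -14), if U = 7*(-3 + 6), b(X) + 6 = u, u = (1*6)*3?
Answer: 7/4 ≈ 1.7500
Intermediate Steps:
u = 18 (u = 6*3 = 18)
b(X) = 12 (b(X) = -6 + 18 = 12)
a(Q, j) = 1/12
U = 21 (U = 7*3 = 21)
U*a(w(5), -14) = 21*(1/12) = 7/4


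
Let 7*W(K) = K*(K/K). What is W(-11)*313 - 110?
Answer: -4213/7 ≈ -601.86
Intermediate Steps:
W(K) = K/7 (W(K) = (K*(K/K))/7 = (K*1)/7 = K/7)
W(-11)*313 - 110 = ((⅐)*(-11))*313 - 110 = -11/7*313 - 110 = -3443/7 - 110 = -4213/7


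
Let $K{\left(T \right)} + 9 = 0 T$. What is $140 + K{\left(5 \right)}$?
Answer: $131$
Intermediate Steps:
$K{\left(T \right)} = -9$ ($K{\left(T \right)} = -9 + 0 T = -9 + 0 = -9$)
$140 + K{\left(5 \right)} = 140 - 9 = 131$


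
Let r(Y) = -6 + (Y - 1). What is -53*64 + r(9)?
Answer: -3390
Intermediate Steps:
r(Y) = -7 + Y (r(Y) = -6 + (-1 + Y) = -7 + Y)
-53*64 + r(9) = -53*64 + (-7 + 9) = -3392 + 2 = -3390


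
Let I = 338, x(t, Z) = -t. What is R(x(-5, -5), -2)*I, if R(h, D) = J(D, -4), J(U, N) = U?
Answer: -676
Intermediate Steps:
R(h, D) = D
R(x(-5, -5), -2)*I = -2*338 = -676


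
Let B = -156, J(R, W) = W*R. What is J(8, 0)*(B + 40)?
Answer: 0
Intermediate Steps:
J(R, W) = R*W
J(8, 0)*(B + 40) = (8*0)*(-156 + 40) = 0*(-116) = 0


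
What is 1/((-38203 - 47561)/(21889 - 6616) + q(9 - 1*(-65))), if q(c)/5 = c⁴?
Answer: 5091/763308263492 ≈ 6.6697e-9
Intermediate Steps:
q(c) = 5*c⁴
1/((-38203 - 47561)/(21889 - 6616) + q(9 - 1*(-65))) = 1/((-38203 - 47561)/(21889 - 6616) + 5*(9 - 1*(-65))⁴) = 1/(-85764/15273 + 5*(9 + 65)⁴) = 1/(-85764*1/15273 + 5*74⁴) = 1/(-28588/5091 + 5*29986576) = 1/(-28588/5091 + 149932880) = 1/(763308263492/5091) = 5091/763308263492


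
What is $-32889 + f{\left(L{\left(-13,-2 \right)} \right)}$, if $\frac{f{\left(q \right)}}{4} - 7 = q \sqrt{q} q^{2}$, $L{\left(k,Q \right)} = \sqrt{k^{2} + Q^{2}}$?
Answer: $-32861 + 692 \cdot 173^{\frac{3}{4}} \approx 148.63$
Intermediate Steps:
$L{\left(k,Q \right)} = \sqrt{Q^{2} + k^{2}}$
$f{\left(q \right)} = 28 + 4 q^{\frac{7}{2}}$ ($f{\left(q \right)} = 28 + 4 q \sqrt{q} q^{2} = 28 + 4 q^{\frac{3}{2}} q^{2} = 28 + 4 q^{\frac{7}{2}}$)
$-32889 + f{\left(L{\left(-13,-2 \right)} \right)} = -32889 + \left(28 + 4 \left(\sqrt{\left(-2\right)^{2} + \left(-13\right)^{2}}\right)^{\frac{7}{2}}\right) = -32889 + \left(28 + 4 \left(\sqrt{4 + 169}\right)^{\frac{7}{2}}\right) = -32889 + \left(28 + 4 \left(\sqrt{173}\right)^{\frac{7}{2}}\right) = -32889 + \left(28 + 4 \cdot 173 \cdot 173^{\frac{3}{4}}\right) = -32889 + \left(28 + 692 \cdot 173^{\frac{3}{4}}\right) = -32861 + 692 \cdot 173^{\frac{3}{4}}$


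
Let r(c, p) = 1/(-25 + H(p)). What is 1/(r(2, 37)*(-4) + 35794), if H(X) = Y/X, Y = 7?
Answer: 459/16429520 ≈ 2.7938e-5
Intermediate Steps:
H(X) = 7/X
r(c, p) = 1/(-25 + 7/p)
1/(r(2, 37)*(-4) + 35794) = 1/(-1*37/(-7 + 25*37)*(-4) + 35794) = 1/(-1*37/(-7 + 925)*(-4) + 35794) = 1/(-1*37/918*(-4) + 35794) = 1/(-1*37*1/918*(-4) + 35794) = 1/(-37/918*(-4) + 35794) = 1/(74/459 + 35794) = 1/(16429520/459) = 459/16429520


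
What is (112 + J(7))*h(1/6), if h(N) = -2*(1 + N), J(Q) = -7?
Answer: -245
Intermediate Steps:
h(N) = -2 - 2*N
(112 + J(7))*h(1/6) = (112 - 7)*(-2 - 2/6) = 105*(-2 - 2*⅙) = 105*(-2 - ⅓) = 105*(-7/3) = -245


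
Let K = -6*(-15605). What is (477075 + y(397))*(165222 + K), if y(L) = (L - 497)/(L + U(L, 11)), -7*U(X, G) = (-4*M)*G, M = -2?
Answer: 110772100257500/897 ≈ 1.2349e+11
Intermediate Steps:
U(X, G) = -8*G/7 (U(X, G) = -(-4*(-2))*G/7 = -8*G/7)
K = 93630
y(L) = (-497 + L)/(-88/7 + L) (y(L) = (L - 497)/(L - 8/7*11) = (-497 + L)/(L - 88/7) = (-497 + L)/(-88/7 + L))
(477075 + y(397))*(165222 + K) = (477075 + 7*(-497 + 397)/(-88 + 7*397))*(165222 + 93630) = (477075 + 7*(-100)/(-88 + 2779))*258852 = (477075 + 7*(-100)/2691)*258852 = (477075 + 7*(1/2691)*(-100))*258852 = (477075 - 700/2691)*258852 = (1283808125/2691)*258852 = 110772100257500/897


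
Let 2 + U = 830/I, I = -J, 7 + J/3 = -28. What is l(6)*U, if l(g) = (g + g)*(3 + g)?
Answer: 4464/7 ≈ 637.71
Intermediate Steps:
J = -105 (J = -21 + 3*(-28) = -21 - 84 = -105)
I = 105 (I = -1*(-105) = 105)
l(g) = 2*g*(3 + g) (l(g) = (2*g)*(3 + g) = 2*g*(3 + g))
U = 124/21 (U = -2 + 830/105 = -2 + 830*(1/105) = -2 + 166/21 = 124/21 ≈ 5.9048)
l(6)*U = (2*6*(3 + 6))*(124/21) = (2*6*9)*(124/21) = 108*(124/21) = 4464/7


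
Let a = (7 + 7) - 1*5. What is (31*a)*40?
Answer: 11160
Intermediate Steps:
a = 9 (a = 14 - 5 = 9)
(31*a)*40 = (31*9)*40 = 279*40 = 11160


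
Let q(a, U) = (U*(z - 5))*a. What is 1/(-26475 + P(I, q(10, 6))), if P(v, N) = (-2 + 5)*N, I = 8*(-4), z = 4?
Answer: -1/26655 ≈ -3.7516e-5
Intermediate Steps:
q(a, U) = -U*a (q(a, U) = (U*(4 - 5))*a = (U*(-1))*a = (-U)*a = -U*a)
I = -32
P(v, N) = 3*N
1/(-26475 + P(I, q(10, 6))) = 1/(-26475 + 3*(-1*6*10)) = 1/(-26475 + 3*(-60)) = 1/(-26475 - 180) = 1/(-26655) = -1/26655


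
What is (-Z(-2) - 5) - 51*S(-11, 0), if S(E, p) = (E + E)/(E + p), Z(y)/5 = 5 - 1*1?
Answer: -127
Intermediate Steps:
Z(y) = 20 (Z(y) = 5*(5 - 1*1) = 5*(5 - 1) = 5*4 = 20)
S(E, p) = 2*E/(E + p) (S(E, p) = (2*E)/(E + p) = 2*E/(E + p))
(-Z(-2) - 5) - 51*S(-11, 0) = (-1*20 - 5) - 102*(-11)/(-11 + 0) = (-20 - 5) - 102*(-11)/(-11) = -25 - 102*(-11)*(-1)/11 = -25 - 51*2 = -25 - 102 = -127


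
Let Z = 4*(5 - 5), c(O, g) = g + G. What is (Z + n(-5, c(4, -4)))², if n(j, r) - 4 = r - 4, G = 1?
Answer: 9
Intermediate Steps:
c(O, g) = 1 + g (c(O, g) = g + 1 = 1 + g)
n(j, r) = r (n(j, r) = 4 + (r - 4) = 4 + (-4 + r) = r)
Z = 0 (Z = 4*0 = 0)
(Z + n(-5, c(4, -4)))² = (0 + (1 - 4))² = (0 - 3)² = (-3)² = 9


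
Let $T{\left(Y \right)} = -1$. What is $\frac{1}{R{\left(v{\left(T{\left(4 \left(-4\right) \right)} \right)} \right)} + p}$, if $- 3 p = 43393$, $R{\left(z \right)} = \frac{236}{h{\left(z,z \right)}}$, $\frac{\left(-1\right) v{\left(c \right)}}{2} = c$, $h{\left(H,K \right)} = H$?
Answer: $- \frac{3}{43039} \approx -6.9704 \cdot 10^{-5}$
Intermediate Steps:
$v{\left(c \right)} = - 2 c$
$R{\left(z \right)} = \frac{236}{z}$
$p = - \frac{43393}{3}$ ($p = \left(- \frac{1}{3}\right) 43393 = - \frac{43393}{3} \approx -14464.0$)
$\frac{1}{R{\left(v{\left(T{\left(4 \left(-4\right) \right)} \right)} \right)} + p} = \frac{1}{\frac{236}{\left(-2\right) \left(-1\right)} - \frac{43393}{3}} = \frac{1}{\frac{236}{2} - \frac{43393}{3}} = \frac{1}{236 \cdot \frac{1}{2} - \frac{43393}{3}} = \frac{1}{118 - \frac{43393}{3}} = \frac{1}{- \frac{43039}{3}} = - \frac{3}{43039}$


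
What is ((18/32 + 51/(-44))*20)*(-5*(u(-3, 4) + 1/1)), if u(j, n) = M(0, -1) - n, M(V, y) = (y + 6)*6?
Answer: 70875/44 ≈ 1610.8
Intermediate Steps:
M(V, y) = 36 + 6*y (M(V, y) = (6 + y)*6 = 36 + 6*y)
u(j, n) = 30 - n (u(j, n) = (36 + 6*(-1)) - n = (36 - 6) - n = 30 - n)
((18/32 + 51/(-44))*20)*(-5*(u(-3, 4) + 1/1)) = ((18/32 + 51/(-44))*20)*(-5*((30 - 1*4) + 1/1)) = ((18*(1/32) + 51*(-1/44))*20)*(-5*((30 - 4) + 1)) = ((9/16 - 51/44)*20)*(-5*(26 + 1)) = (-105/176*20)*(-5*27) = -525/44*(-135) = 70875/44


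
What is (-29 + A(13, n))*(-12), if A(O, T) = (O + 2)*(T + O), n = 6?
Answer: -3072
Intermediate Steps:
A(O, T) = (2 + O)*(O + T)
(-29 + A(13, n))*(-12) = (-29 + (13² + 2*13 + 2*6 + 13*6))*(-12) = (-29 + (169 + 26 + 12 + 78))*(-12) = (-29 + 285)*(-12) = 256*(-12) = -3072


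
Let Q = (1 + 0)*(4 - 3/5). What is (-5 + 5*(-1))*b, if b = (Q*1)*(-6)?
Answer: 204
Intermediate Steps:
Q = 17/5 (Q = 1*(4 - 3*1/5) = 1*(4 - 3/5) = 1*(17/5) = 17/5 ≈ 3.4000)
b = -102/5 (b = ((17/5)*1)*(-6) = (17/5)*(-6) = -102/5 ≈ -20.400)
(-5 + 5*(-1))*b = (-5 + 5*(-1))*(-102/5) = (-5 - 5)*(-102/5) = -10*(-102/5) = 204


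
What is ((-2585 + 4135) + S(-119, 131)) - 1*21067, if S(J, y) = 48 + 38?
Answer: -19431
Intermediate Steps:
S(J, y) = 86
((-2585 + 4135) + S(-119, 131)) - 1*21067 = ((-2585 + 4135) + 86) - 1*21067 = (1550 + 86) - 21067 = 1636 - 21067 = -19431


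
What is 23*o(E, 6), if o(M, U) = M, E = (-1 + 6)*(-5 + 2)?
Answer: -345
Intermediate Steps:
E = -15 (E = 5*(-3) = -15)
23*o(E, 6) = 23*(-15) = -345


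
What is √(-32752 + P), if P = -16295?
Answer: I*√49047 ≈ 221.47*I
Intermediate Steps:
√(-32752 + P) = √(-32752 - 16295) = √(-49047) = I*√49047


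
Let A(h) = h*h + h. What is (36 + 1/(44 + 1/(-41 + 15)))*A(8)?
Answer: 329392/127 ≈ 2593.6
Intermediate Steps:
A(h) = h + h**2 (A(h) = h**2 + h = h + h**2)
(36 + 1/(44 + 1/(-41 + 15)))*A(8) = (36 + 1/(44 + 1/(-41 + 15)))*(8*(1 + 8)) = (36 + 1/(44 + 1/(-26)))*(8*9) = (36 + 1/(44 - 1/26))*72 = (36 + 1/(1143/26))*72 = (36 + 26/1143)*72 = (41174/1143)*72 = 329392/127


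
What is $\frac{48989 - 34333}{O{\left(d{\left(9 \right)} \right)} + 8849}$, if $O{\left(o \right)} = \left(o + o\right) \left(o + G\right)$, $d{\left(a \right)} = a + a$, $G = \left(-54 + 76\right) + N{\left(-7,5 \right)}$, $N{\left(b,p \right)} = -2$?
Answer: $\frac{14656}{10217} \approx 1.4345$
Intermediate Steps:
$G = 20$ ($G = \left(-54 + 76\right) - 2 = 22 - 2 = 20$)
$d{\left(a \right)} = 2 a$
$O{\left(o \right)} = 2 o \left(20 + o\right)$ ($O{\left(o \right)} = \left(o + o\right) \left(o + 20\right) = 2 o \left(20 + o\right)$)
$\frac{48989 - 34333}{O{\left(d{\left(9 \right)} \right)} + 8849} = \frac{48989 - 34333}{2 \cdot 2 \cdot 9 \left(20 + 2 \cdot 9\right) + 8849} = \frac{14656}{2 \cdot 18 \left(20 + 18\right) + 8849} = \frac{14656}{2 \cdot 18 \cdot 38 + 8849} = \frac{14656}{1368 + 8849} = \frac{14656}{10217}$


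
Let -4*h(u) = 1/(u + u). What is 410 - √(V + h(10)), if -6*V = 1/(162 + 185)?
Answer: 410 - I*√5626605/20820 ≈ 410.0 - 0.11393*I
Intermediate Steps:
h(u) = -1/(8*u) (h(u) = -1/(4*(u + u)) = -1/(2*u)/4 = -1/(8*u))
V = -1/2082 (V = -1/(6*(162 + 185)) = -⅙/347 = -⅙*1/347 = -1/2082 ≈ -0.00048031)
410 - √(V + h(10)) = 410 - √(-1/2082 - ⅛/10) = 410 - √(-1/2082 - ⅛*⅒) = 410 - √(-1/2082 - 1/80) = 410 - √(-1081/83280) = 410 - I*√5626605/20820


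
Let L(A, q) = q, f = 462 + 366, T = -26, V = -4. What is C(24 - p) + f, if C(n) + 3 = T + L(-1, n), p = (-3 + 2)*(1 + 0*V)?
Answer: 824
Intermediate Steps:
f = 828
p = -1 (p = (-3 + 2)*(1 + 0*(-4)) = -(1 + 0) = -1*1 = -1)
C(n) = -29 + n (C(n) = -3 + (-26 + n) = -29 + n)
C(24 - p) + f = (-29 + (24 - 1*(-1))) + 828 = (-29 + (24 + 1)) + 828 = (-29 + 25) + 828 = -4 + 828 = 824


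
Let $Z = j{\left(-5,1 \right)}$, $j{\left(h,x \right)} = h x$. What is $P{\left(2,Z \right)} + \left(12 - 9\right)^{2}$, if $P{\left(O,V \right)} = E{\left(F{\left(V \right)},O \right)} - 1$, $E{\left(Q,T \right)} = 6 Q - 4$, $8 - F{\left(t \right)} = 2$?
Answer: $40$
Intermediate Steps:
$F{\left(t \right)} = 6$ ($F{\left(t \right)} = 8 - 2 = 6$)
$E{\left(Q,T \right)} = -4 + 6 Q$
$Z = -5$ ($Z = \left(-5\right) 1 = -5$)
$P{\left(O,V \right)} = 31$ ($P{\left(O,V \right)} = \left(-4 + 6 \cdot 6\right) - 1 = \left(-4 + 36\right) - 1 = 32 - 1 = 31$)
$P{\left(2,Z \right)} + \left(12 - 9\right)^{2} = 31 + \left(12 - 9\right)^{2} = 31 + 3^{2} = 31 + 9 = 40$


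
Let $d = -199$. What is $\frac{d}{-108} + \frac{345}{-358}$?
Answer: $\frac{16991}{19332} \approx 0.87891$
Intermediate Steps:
$\frac{d}{-108} + \frac{345}{-358} = - \frac{199}{-108} + \frac{345}{-358} = \left(-199\right) \left(- \frac{1}{108}\right) + 345 \left(- \frac{1}{358}\right) = \frac{199}{108} - \frac{345}{358} = \frac{16991}{19332}$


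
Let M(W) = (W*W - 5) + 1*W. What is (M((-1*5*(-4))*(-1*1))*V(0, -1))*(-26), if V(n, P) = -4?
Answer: 39000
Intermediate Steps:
M(W) = -5 + W + W**2 (M(W) = (W**2 - 5) + W = (-5 + W**2) + W = -5 + W + W**2)
(M((-1*5*(-4))*(-1*1))*V(0, -1))*(-26) = ((-5 + (-1*5*(-4))*(-1*1) + ((-1*5*(-4))*(-1*1))**2)*(-4))*(-26) = ((-5 - 5*(-4)*(-1) + (-5*(-4)*(-1))**2)*(-4))*(-26) = ((-5 + 20*(-1) + (20*(-1))**2)*(-4))*(-26) = ((-5 - 20 + (-20)**2)*(-4))*(-26) = ((-5 - 20 + 400)*(-4))*(-26) = (375*(-4))*(-26) = -1500*(-26) = 39000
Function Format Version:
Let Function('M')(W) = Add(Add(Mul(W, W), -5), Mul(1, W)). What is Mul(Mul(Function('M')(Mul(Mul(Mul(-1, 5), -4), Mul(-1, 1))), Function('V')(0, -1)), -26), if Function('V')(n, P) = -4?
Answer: 39000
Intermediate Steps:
Function('M')(W) = Add(-5, W, Pow(W, 2)) (Function('M')(W) = Add(Add(Pow(W, 2), -5), W) = Add(Add(-5, Pow(W, 2)), W) = Add(-5, W, Pow(W, 2)))
Mul(Mul(Function('M')(Mul(Mul(Mul(-1, 5), -4), Mul(-1, 1))), Function('V')(0, -1)), -26) = Mul(Mul(Add(-5, Mul(Mul(Mul(-1, 5), -4), Mul(-1, 1)), Pow(Mul(Mul(Mul(-1, 5), -4), Mul(-1, 1)), 2)), -4), -26) = Mul(Mul(Add(-5, Mul(Mul(-5, -4), -1), Pow(Mul(Mul(-5, -4), -1), 2)), -4), -26) = Mul(Mul(Add(-5, Mul(20, -1), Pow(Mul(20, -1), 2)), -4), -26) = Mul(Mul(Add(-5, -20, Pow(-20, 2)), -4), -26) = Mul(Mul(Add(-5, -20, 400), -4), -26) = Mul(Mul(375, -4), -26) = Mul(-1500, -26) = 39000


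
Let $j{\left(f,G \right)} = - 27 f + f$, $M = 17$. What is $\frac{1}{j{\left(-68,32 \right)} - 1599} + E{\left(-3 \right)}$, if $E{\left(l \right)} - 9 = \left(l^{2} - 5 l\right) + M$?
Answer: $\frac{8451}{169} \approx 50.006$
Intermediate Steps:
$j{\left(f,G \right)} = - 26 f$
$E{\left(l \right)} = 26 + l^{2} - 5 l$ ($E{\left(l \right)} = 9 + \left(\left(l^{2} - 5 l\right) + 17\right) = 9 + \left(17 + l^{2} - 5 l\right) = 26 + l^{2} - 5 l$)
$\frac{1}{j{\left(-68,32 \right)} - 1599} + E{\left(-3 \right)} = \frac{1}{\left(-26\right) \left(-68\right) - 1599} + \left(26 + \left(-3\right)^{2} - -15\right) = \frac{1}{1768 - 1599} + \left(26 + 9 + 15\right) = \frac{1}{169} + 50 = \frac{8451}{169}$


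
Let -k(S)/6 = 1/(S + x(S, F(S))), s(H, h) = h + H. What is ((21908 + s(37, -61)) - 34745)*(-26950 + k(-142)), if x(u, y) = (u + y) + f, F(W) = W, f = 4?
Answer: 73133394867/211 ≈ 3.4660e+8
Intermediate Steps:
s(H, h) = H + h
x(u, y) = 4 + u + y (x(u, y) = (u + y) + 4 = 4 + u + y)
k(S) = -6/(4 + 3*S) (k(S) = -6/(S + (4 + S + S)) = -6/(S + (4 + 2*S)) = -6/(4 + 3*S))
((21908 + s(37, -61)) - 34745)*(-26950 + k(-142)) = ((21908 + (37 - 61)) - 34745)*(-26950 - 6/(4 + 3*(-142))) = ((21908 - 24) - 34745)*(-26950 - 6/(4 - 426)) = (21884 - 34745)*(-26950 - 6/(-422)) = -12861*(-26950 - 6*(-1/422)) = -12861*(-26950 + 3/211) = -12861*(-5686447/211) = 73133394867/211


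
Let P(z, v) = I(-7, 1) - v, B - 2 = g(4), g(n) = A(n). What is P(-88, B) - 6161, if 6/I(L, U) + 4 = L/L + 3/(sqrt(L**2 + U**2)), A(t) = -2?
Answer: -301989/49 - 10*sqrt(2)/49 ≈ -6163.3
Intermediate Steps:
g(n) = -2
B = 0 (B = 2 - 2 = 0)
I(L, U) = 6/(-3 + 3/sqrt(L**2 + U**2)) (I(L, U) = 6/(-4 + (L/L + 3/(sqrt(L**2 + U**2)))) = 6/(-4 + (1 + 3/sqrt(L**2 + U**2))) = 6/(-3 + 3/sqrt(L**2 + U**2)))
P(z, v) = -v - 10*sqrt(2)/(-1 + 5*sqrt(2)) (P(z, v) = -2*sqrt((-7)**2 + 1**2)/(-1 + sqrt((-7)**2 + 1**2)) - v = -2*sqrt(49 + 1)/(-1 + sqrt(49 + 1)) - v = -2*sqrt(50)/(-1 + sqrt(50)) - v = -2*5*sqrt(2)/(-1 + 5*sqrt(2)) - v = -10*sqrt(2)/(-1 + 5*sqrt(2)) - v = -v - 10*sqrt(2)/(-1 + 5*sqrt(2)))
P(-88, B) - 6161 = (-100/49 - 1*0 - 10*sqrt(2)/49) - 6161 = (-100/49 + 0 - 10*sqrt(2)/49) - 6161 = (-100/49 - 10*sqrt(2)/49) - 6161 = -301989/49 - 10*sqrt(2)/49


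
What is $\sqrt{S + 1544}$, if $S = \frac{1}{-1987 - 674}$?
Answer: $\frac{\sqrt{10932939363}}{2661} \approx 39.294$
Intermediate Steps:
$S = - \frac{1}{2661}$ ($S = \frac{1}{-2661} = - \frac{1}{2661} \approx -0.0003758$)
$\sqrt{S + 1544} = \sqrt{- \frac{1}{2661} + 1544} = \sqrt{\frac{4108583}{2661}} = \frac{\sqrt{10932939363}}{2661}$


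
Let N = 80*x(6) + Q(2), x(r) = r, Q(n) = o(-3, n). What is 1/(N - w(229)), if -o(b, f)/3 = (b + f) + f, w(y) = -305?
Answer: 1/782 ≈ 0.0012788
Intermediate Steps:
o(b, f) = -6*f - 3*b (o(b, f) = -3*((b + f) + f) = -3*(b + 2*f) = -6*f - 3*b)
Q(n) = 9 - 6*n (Q(n) = -6*n - 3*(-3) = -6*n + 9 = 9 - 6*n)
N = 477 (N = 80*6 + (9 - 6*2) = 480 + (9 - 12) = 480 - 3 = 477)
1/(N - w(229)) = 1/(477 - 1*(-305)) = 1/(477 + 305) = 1/782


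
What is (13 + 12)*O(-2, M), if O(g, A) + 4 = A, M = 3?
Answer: -25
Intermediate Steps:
O(g, A) = -4 + A
(13 + 12)*O(-2, M) = (13 + 12)*(-4 + 3) = 25*(-1) = -25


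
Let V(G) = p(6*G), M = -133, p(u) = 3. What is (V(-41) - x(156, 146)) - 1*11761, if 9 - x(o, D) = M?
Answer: -11900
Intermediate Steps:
x(o, D) = 142 (x(o, D) = 9 - 1*(-133) = 9 + 133 = 142)
V(G) = 3
(V(-41) - x(156, 146)) - 1*11761 = (3 - 1*142) - 1*11761 = (3 - 142) - 11761 = -139 - 11761 = -11900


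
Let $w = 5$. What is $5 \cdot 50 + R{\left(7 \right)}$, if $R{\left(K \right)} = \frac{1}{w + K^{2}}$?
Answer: $\frac{13501}{54} \approx 250.02$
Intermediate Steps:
$R{\left(K \right)} = \frac{1}{5 + K^{2}}$
$5 \cdot 50 + R{\left(7 \right)} = 5 \cdot 50 + \frac{1}{5 + 7^{2}} = 250 + \frac{1}{5 + 49} = 250 + \frac{1}{54} = \frac{13501}{54}$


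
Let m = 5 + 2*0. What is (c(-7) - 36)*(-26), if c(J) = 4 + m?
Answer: 702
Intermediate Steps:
m = 5 (m = 5 + 0 = 5)
c(J) = 9 (c(J) = 4 + 5 = 9)
(c(-7) - 36)*(-26) = (9 - 36)*(-26) = -27*(-26) = 702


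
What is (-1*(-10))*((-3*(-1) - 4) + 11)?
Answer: 100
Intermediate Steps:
(-1*(-10))*((-3*(-1) - 4) + 11) = 10*((3 - 4) + 11) = 10*(-1 + 11) = 10*10 = 100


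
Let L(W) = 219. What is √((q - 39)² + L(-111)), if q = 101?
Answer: √4063 ≈ 63.742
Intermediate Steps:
√((q - 39)² + L(-111)) = √((101 - 39)² + 219) = √(62² + 219) = √(3844 + 219) = √4063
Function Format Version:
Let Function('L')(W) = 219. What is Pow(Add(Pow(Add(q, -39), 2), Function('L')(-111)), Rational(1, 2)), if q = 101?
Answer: Pow(4063, Rational(1, 2)) ≈ 63.742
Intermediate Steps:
Pow(Add(Pow(Add(q, -39), 2), Function('L')(-111)), Rational(1, 2)) = Pow(Add(Pow(Add(101, -39), 2), 219), Rational(1, 2)) = Pow(Add(Pow(62, 2), 219), Rational(1, 2)) = Pow(Add(3844, 219), Rational(1, 2)) = Pow(4063, Rational(1, 2))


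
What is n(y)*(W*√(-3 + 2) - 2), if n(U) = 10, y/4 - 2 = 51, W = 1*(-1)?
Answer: -20 - 10*I ≈ -20.0 - 10.0*I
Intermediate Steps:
W = -1
y = 212 (y = 8 + 4*51 = 8 + 204 = 212)
n(y)*(W*√(-3 + 2) - 2) = 10*(-√(-3 + 2) - 2) = 10*(-√(-1) - 2) = 10*(-I - 2) = 10*(-2 - I) = -20 - 10*I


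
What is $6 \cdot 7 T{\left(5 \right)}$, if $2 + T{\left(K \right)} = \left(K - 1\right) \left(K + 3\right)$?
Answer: $1260$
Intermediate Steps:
$T{\left(K \right)} = -2 + \left(-1 + K\right) \left(3 + K\right)$ ($T{\left(K \right)} = -2 + \left(K - 1\right) \left(K + 3\right) = -2 + \left(-1 + K\right) \left(3 + K\right)$)
$6 \cdot 7 T{\left(5 \right)} = 6 \cdot 7 \left(-5 + 5^{2} + 2 \cdot 5\right) = 42 \left(-5 + 25 + 10\right) = 42 \cdot 30 = 1260$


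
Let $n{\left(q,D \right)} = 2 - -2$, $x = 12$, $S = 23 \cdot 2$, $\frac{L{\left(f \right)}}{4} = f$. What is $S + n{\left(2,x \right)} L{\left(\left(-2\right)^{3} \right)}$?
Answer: $-82$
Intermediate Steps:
$L{\left(f \right)} = 4 f$
$S = 46$
$n{\left(q,D \right)} = 4$ ($n{\left(q,D \right)} = 2 + 2 = 4$)
$S + n{\left(2,x \right)} L{\left(\left(-2\right)^{3} \right)} = 46 + 4 \cdot 4 \left(-2\right)^{3} = 46 + 4 \cdot 4 \left(-8\right) = 46 + 4 \left(-32\right) = 46 - 128 = -82$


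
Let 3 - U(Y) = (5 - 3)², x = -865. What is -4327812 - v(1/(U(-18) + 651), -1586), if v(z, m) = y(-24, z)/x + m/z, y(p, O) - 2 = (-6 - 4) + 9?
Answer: -2851828879/865 ≈ -3.2969e+6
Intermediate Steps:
y(p, O) = 1 (y(p, O) = 2 + ((-6 - 4) + 9) = 2 + (-10 + 9) = 2 - 1 = 1)
U(Y) = -1 (U(Y) = 3 - (5 - 3)² = 3 - 1*2² = 3 - 1*4 = 3 - 4 = -1)
v(z, m) = -1/865 + m/z (v(z, m) = 1/(-865) + m/z = 1*(-1/865) + m/z = -1/865 + m/z)
-4327812 - v(1/(U(-18) + 651), -1586) = -4327812 - (-1586 - 1/(865*(-1 + 651)))/(1/(-1 + 651)) = -4327812 - (-1586 - 1/865/650)/(1/650) = -4327812 - (-1586 - 1/865*1/650)/1/650 = -4327812 - 650*(-1586 - 1/562250) = -4327812 - 650*(-891728501)/562250 = -4327812 - 1*(-891728501/865) = -4327812 + 891728501/865 = -2851828879/865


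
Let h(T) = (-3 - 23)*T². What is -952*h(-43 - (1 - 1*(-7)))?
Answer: 64379952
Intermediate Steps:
h(T) = -26*T²
-952*h(-43 - (1 - 1*(-7))) = -(-24752)*(-43 - (1 - 1*(-7)))² = -(-24752)*(-43 - (1 + 7))² = -(-24752)*(-43 - 1*8)² = -(-24752)*(-43 - 8)² = -(-24752)*(-51)² = -(-24752)*2601 = -952*(-67626) = 64379952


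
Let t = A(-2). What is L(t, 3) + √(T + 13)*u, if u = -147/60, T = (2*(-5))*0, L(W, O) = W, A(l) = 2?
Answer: 2 - 49*√13/20 ≈ -6.8336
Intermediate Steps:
t = 2
T = 0 (T = -10*0 = 0)
u = -49/20 (u = -147*1/60 = -49/20 ≈ -2.4500)
L(t, 3) + √(T + 13)*u = 2 + √(0 + 13)*(-49/20) = 2 + √13*(-49/20) = 2 - 49*√13/20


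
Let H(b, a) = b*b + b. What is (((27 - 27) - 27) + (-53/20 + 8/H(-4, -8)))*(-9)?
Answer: 5217/20 ≈ 260.85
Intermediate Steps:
H(b, a) = b + b² (H(b, a) = b² + b = b + b²)
(((27 - 27) - 27) + (-53/20 + 8/H(-4, -8)))*(-9) = (((27 - 27) - 27) + (-53/20 + 8/((-4*(1 - 4)))))*(-9) = ((0 - 27) + (-53*1/20 + 8/((-4*(-3)))))*(-9) = (-27 + (-53/20 + 8/12))*(-9) = (-27 + (-53/20 + 8*(1/12)))*(-9) = (-27 + (-53/20 + ⅔))*(-9) = (-27 - 119/60)*(-9) = -1739/60*(-9) = 5217/20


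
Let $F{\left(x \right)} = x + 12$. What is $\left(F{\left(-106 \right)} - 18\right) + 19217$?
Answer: $19105$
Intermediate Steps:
$F{\left(x \right)} = 12 + x$
$\left(F{\left(-106 \right)} - 18\right) + 19217 = \left(\left(12 - 106\right) - 18\right) + 19217 = \left(-94 - 18\right) + 19217 = -112 + 19217 = 19105$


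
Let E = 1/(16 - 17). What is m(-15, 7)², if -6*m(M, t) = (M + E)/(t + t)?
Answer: 16/441 ≈ 0.036281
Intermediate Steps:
E = -1 (E = 1/(-1) = -1)
m(M, t) = -(-1 + M)/(12*t) (m(M, t) = -(M - 1)/(6*(t + t)) = -(-1 + M)/(6*(2*t)) = -(-1 + M)*1/(2*t)/6 = -(-1 + M)/(12*t))
m(-15, 7)² = ((1/12)*(1 - 1*(-15))/7)² = ((1/12)*(⅐)*(1 + 15))² = ((1/12)*(⅐)*16)² = (4/21)² = 16/441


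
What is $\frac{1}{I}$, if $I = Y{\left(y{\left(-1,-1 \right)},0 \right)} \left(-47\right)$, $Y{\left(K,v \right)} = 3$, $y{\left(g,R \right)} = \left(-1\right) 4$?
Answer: $- \frac{1}{141} \approx -0.0070922$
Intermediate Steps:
$y{\left(g,R \right)} = -4$
$I = -141$ ($I = 3 \left(-47\right) = -141$)
$\frac{1}{I} = \frac{1}{-141} = - \frac{1}{141}$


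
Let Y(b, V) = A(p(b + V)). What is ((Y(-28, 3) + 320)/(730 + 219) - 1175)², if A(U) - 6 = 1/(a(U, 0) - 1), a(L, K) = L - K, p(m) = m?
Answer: 840041823075625/608806276 ≈ 1.3798e+6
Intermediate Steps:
A(U) = 6 + 1/(-1 + U) (A(U) = 6 + 1/((U - 1*0) - 1) = 6 + 1/((U + 0) - 1) = 6 + 1/(U - 1) = 6 + 1/(-1 + U))
Y(b, V) = (-5 + 6*V + 6*b)/(-1 + V + b) (Y(b, V) = (-5 + 6*(b + V))/(-1 + (b + V)) = (-5 + 6*(V + b))/(-1 + (V + b)) = (-5 + (6*V + 6*b))/(-1 + V + b) = (-5 + 6*V + 6*b)/(-1 + V + b))
((Y(-28, 3) + 320)/(730 + 219) - 1175)² = (((-5 + 6*3 + 6*(-28))/(-1 + 3 - 28) + 320)/(730 + 219) - 1175)² = (((-5 + 18 - 168)/(-26) + 320)/949 - 1175)² = ((-1/26*(-155) + 320)*(1/949) - 1175)² = ((155/26 + 320)*(1/949) - 1175)² = ((8475/26)*(1/949) - 1175)² = (8475/24674 - 1175)² = (-28983475/24674)² = 840041823075625/608806276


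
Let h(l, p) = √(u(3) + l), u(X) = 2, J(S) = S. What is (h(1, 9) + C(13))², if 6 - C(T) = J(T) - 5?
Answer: (2 - √3)² ≈ 0.071797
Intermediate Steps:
C(T) = 11 - T (C(T) = 6 - (T - 5) = 6 - (-5 + T) = 6 + (5 - T) = 11 - T)
h(l, p) = √(2 + l)
(h(1, 9) + C(13))² = (√(2 + 1) + (11 - 1*13))² = (√3 + (11 - 13))² = (√3 - 2)² = (-2 + √3)²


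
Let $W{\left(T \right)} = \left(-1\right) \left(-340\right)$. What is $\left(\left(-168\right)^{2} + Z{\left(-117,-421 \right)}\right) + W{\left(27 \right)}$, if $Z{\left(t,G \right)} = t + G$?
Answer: $28026$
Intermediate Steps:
$Z{\left(t,G \right)} = G + t$
$W{\left(T \right)} = 340$
$\left(\left(-168\right)^{2} + Z{\left(-117,-421 \right)}\right) + W{\left(27 \right)} = \left(\left(-168\right)^{2} - 538\right) + 340 = \left(28224 - 538\right) + 340 = 27686 + 340 = 28026$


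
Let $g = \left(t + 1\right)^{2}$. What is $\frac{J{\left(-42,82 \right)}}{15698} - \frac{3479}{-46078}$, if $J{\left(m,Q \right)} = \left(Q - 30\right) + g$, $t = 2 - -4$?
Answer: $\frac{14816805}{180833111} \approx 0.081936$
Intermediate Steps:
$t = 6$ ($t = 2 + 4 = 6$)
$g = 49$ ($g = \left(6 + 1\right)^{2} = 7^{2} = 49$)
$J{\left(m,Q \right)} = 19 + Q$ ($J{\left(m,Q \right)} = \left(Q - 30\right) + 49 = \left(-30 + Q\right) + 49 = 19 + Q$)
$\frac{J{\left(-42,82 \right)}}{15698} - \frac{3479}{-46078} = \frac{19 + 82}{15698} - \frac{3479}{-46078} = 101 \cdot \frac{1}{15698} - - \frac{3479}{46078} = \frac{101}{15698} + \frac{3479}{46078} = \frac{14816805}{180833111}$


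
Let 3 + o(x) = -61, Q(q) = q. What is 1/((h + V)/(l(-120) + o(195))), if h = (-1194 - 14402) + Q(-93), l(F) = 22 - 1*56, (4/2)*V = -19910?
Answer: 49/12822 ≈ 0.0038216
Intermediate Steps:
o(x) = -64 (o(x) = -3 - 61 = -64)
V = -9955 (V = (½)*(-19910) = -9955)
l(F) = -34 (l(F) = 22 - 56 = -34)
h = -15689 (h = (-1194 - 14402) - 93 = -15596 - 93 = -15689)
1/((h + V)/(l(-120) + o(195))) = 1/((-15689 - 9955)/(-34 - 64)) = 1/(-25644/(-98)) = 1/(-25644*(-1/98)) = 1/(12822/49) = 49/12822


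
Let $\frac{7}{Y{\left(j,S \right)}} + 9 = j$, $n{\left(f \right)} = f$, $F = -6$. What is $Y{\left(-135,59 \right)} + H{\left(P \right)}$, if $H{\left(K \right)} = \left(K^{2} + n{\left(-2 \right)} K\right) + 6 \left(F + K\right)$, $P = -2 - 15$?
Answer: $\frac{26633}{144} \approx 184.95$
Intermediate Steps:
$Y{\left(j,S \right)} = \frac{7}{-9 + j}$
$P = -17$ ($P = -2 - 15 = -17$)
$H{\left(K \right)} = -36 + K^{2} + 4 K$ ($H{\left(K \right)} = \left(K^{2} - 2 K\right) + 6 \left(-6 + K\right) = \left(K^{2} - 2 K\right) + \left(-36 + 6 K\right) = -36 + K^{2} + 4 K$)
$Y{\left(-135,59 \right)} + H{\left(P \right)} = \frac{7}{-9 - 135} + \left(-36 + \left(-17\right)^{2} + 4 \left(-17\right)\right) = \frac{7}{-144} - -185 = 7 \left(- \frac{1}{144}\right) + 185 = - \frac{7}{144} + 185 = \frac{26633}{144}$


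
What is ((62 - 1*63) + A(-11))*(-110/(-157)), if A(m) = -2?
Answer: -330/157 ≈ -2.1019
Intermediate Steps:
((62 - 1*63) + A(-11))*(-110/(-157)) = ((62 - 1*63) - 2)*(-110/(-157)) = ((62 - 63) - 2)*(-110*(-1/157)) = (-1 - 2)*(110/157) = -3*110/157 = -330/157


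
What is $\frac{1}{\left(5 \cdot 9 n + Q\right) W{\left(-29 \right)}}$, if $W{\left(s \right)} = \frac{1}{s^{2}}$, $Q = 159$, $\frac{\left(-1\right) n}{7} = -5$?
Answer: $\frac{841}{1734} \approx 0.48501$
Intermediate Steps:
$n = 35$ ($n = \left(-7\right) \left(-5\right) = 35$)
$W{\left(s \right)} = \frac{1}{s^{2}}$
$\frac{1}{\left(5 \cdot 9 n + Q\right) W{\left(-29 \right)}} = \frac{1}{\left(5 \cdot 9 \cdot 35 + 159\right) \frac{1}{841}} = \frac{\frac{1}{\frac{1}{841}}}{45 \cdot 35 + 159} = \frac{1}{1575 + 159} \cdot 841 = \frac{1}{1734} \cdot 841 = \frac{841}{1734}$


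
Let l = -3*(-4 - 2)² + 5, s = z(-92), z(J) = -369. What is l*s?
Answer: 38007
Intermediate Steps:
s = -369
l = -103 (l = -3*(-6)² + 5 = -3*36 + 5 = -108 + 5 = -103)
l*s = -103*(-369) = 38007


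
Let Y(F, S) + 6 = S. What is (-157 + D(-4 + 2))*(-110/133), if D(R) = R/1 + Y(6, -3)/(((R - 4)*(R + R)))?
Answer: 70125/532 ≈ 131.81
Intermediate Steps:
Y(F, S) = -6 + S
D(R) = R - 9/(2*R*(-4 + R)) (D(R) = R/1 + (-6 - 3)/(((R - 4)*(R + R))) = R*1 - 9*1/(2*R*(-4 + R)) = R - 9*1/(2*R*(-4 + R)) = R - 9/(2*R*(-4 + R)))
(-157 + D(-4 + 2))*(-110/133) = (-157 + (-9/2 + (-4 + 2)³ - 4*(-4 + 2)²)/((-4 + 2)*(-4 + (-4 + 2))))*(-110/133) = (-157 + (-9/2 + (-2)³ - 4*(-2)²)/((-2)*(-4 - 2)))*(-110*1/133) = (-157 - ½*(-9/2 - 8 - 4*4)/(-6))*(-110/133) = (-157 - ½*(-⅙)*(-9/2 - 8 - 16))*(-110/133) = (-157 - ½*(-⅙)*(-57/2))*(-110/133) = (-157 - 19/8)*(-110/133) = -1275/8*(-110/133) = 70125/532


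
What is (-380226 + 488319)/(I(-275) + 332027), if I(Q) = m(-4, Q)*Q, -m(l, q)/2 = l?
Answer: 108093/329827 ≈ 0.32773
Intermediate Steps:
m(l, q) = -2*l
I(Q) = 8*Q (I(Q) = (-2*(-4))*Q = 8*Q)
(-380226 + 488319)/(I(-275) + 332027) = (-380226 + 488319)/(8*(-275) + 332027) = 108093/(-2200 + 332027) = 108093/329827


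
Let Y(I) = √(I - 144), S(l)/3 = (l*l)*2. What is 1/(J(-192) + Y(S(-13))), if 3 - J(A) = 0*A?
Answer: -1/287 + √870/861 ≈ 0.030773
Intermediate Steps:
S(l) = 6*l² (S(l) = 3*((l*l)*2) = 3*(l²*2) = 3*(2*l²) = 6*l²)
J(A) = 3 (J(A) = 3 - 0*A = 3 - 1*0 = 3 + 0 = 3)
Y(I) = √(-144 + I)
1/(J(-192) + Y(S(-13))) = 1/(3 + √(-144 + 6*(-13)²)) = 1/(3 + √(-144 + 6*169)) = 1/(3 + √(-144 + 1014)) = 1/(3 + √870)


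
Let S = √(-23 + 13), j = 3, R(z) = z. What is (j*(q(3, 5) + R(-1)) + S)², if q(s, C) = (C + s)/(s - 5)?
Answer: (-15 + I*√10)² ≈ 215.0 - 94.868*I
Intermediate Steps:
q(s, C) = (C + s)/(-5 + s)
S = I*√10 (S = √(-10) = I*√10 ≈ 3.1623*I)
(j*(q(3, 5) + R(-1)) + S)² = (3*((5 + 3)/(-5 + 3) - 1) + I*√10)² = (3*(8/(-2) - 1) + I*√10)² = (3*(-½*8 - 1) + I*√10)² = (3*(-4 - 1) + I*√10)² = (3*(-5) + I*√10)² = (-15 + I*√10)²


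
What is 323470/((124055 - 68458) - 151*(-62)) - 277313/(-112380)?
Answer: 6040614863/811121380 ≈ 7.4472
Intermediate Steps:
323470/((124055 - 68458) - 151*(-62)) - 277313/(-112380) = 323470/(55597 + 9362) - 277313*(-1/112380) = 323470/64959 + 277313/112380 = 6040614863/811121380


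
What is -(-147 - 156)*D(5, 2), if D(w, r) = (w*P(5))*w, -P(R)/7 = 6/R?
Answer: -63630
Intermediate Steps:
P(R) = -42/R
D(w, r) = -42*w²/5 (D(w, r) = (w*(-42/5))*w = (-42*w/5)*w = -42*w²/5)
-(-147 - 156)*D(5, 2) = -(-147 - 156)*(-42/5*5²) = -(-303)*(-42/5*25) = -(-303)*(-210) = -1*63630 = -63630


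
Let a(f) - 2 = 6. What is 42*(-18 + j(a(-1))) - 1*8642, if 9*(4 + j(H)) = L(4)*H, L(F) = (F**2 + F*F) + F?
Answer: -8222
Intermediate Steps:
a(f) = 8 (a(f) = 2 + 6 = 8)
L(F) = F + 2*F**2 (L(F) = (F**2 + F**2) + F = 2*F**2 + F = F + 2*F**2)
j(H) = -4 + 4*H (j(H) = -4 + ((4*(1 + 2*4))*H)/9 = -4 + ((4*(1 + 8))*H)/9 = -4 + ((4*9)*H)/9 = -4 + (36*H)/9 = -4 + 4*H)
42*(-18 + j(a(-1))) - 1*8642 = 42*(-18 + (-4 + 4*8)) - 1*8642 = 42*(-18 + (-4 + 32)) - 8642 = 42*(-18 + 28) - 8642 = 42*10 - 8642 = 420 - 8642 = -8222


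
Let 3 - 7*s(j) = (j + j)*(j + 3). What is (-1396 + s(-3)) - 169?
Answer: -10952/7 ≈ -1564.6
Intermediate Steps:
s(j) = 3/7 - 2*j*(3 + j)/7 (s(j) = 3/7 - (j + j)*(j + 3)/7 = 3/7 - 2*j*(3 + j)/7)
(-1396 + s(-3)) - 169 = (-1396 + (3/7 - 6/7*(-3) - 2/7*(-3)²)) - 169 = (-1396 + (3/7 + 18/7 - 2/7*9)) - 169 = (-1396 + (3/7 + 18/7 - 18/7)) - 169 = (-1396 + 3/7) - 169 = -9769/7 - 169 = -10952/7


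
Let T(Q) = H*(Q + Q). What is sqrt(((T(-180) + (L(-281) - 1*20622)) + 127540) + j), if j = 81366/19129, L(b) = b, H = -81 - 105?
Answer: sqrt(63523934771891)/19129 ≈ 416.65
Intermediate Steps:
H = -186
j = 81366/19129 (j = 81366*(1/19129) = 81366/19129 ≈ 4.2535)
T(Q) = -372*Q (T(Q) = -186*(Q + Q) = -372*Q)
sqrt(((T(-180) + (L(-281) - 1*20622)) + 127540) + j) = sqrt(((-372*(-180) + (-281 - 1*20622)) + 127540) + 81366/19129) = sqrt(((66960 + (-281 - 20622)) + 127540) + 81366/19129) = sqrt(((66960 - 20903) + 127540) + 81366/19129) = sqrt((46057 + 127540) + 81366/19129) = sqrt(173597 + 81366/19129) = sqrt(3320818379/19129) = sqrt(63523934771891)/19129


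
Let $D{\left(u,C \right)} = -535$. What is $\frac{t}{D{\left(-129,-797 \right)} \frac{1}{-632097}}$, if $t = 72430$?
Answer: $\frac{9156557142}{107} \approx 8.5575 \cdot 10^{7}$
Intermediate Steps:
$\frac{t}{D{\left(-129,-797 \right)} \frac{1}{-632097}} = \frac{72430}{\left(-535\right) \frac{1}{-632097}} = \frac{72430}{\left(-535\right) \left(- \frac{1}{632097}\right)} = \frac{72430}{\frac{535}{632097}} = 72430 \cdot \frac{632097}{535} = \frac{9156557142}{107}$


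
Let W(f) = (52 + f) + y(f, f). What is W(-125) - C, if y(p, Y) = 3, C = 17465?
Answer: -17535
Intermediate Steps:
W(f) = 55 + f (W(f) = (52 + f) + 3 = 55 + f)
W(-125) - C = (55 - 125) - 1*17465 = -70 - 17465 = -17535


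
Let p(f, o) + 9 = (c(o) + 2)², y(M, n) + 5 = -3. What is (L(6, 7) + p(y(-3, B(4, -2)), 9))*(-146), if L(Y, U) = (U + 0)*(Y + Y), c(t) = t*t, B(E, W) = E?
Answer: -1016744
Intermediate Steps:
y(M, n) = -8 (y(M, n) = -5 - 3 = -8)
c(t) = t²
p(f, o) = -9 + (2 + o²)² (p(f, o) = -9 + (o² + 2)² = -9 + (2 + o²)²)
L(Y, U) = 2*U*Y (L(Y, U) = U*(2*Y) = 2*U*Y)
(L(6, 7) + p(y(-3, B(4, -2)), 9))*(-146) = (2*7*6 + (-9 + (2 + 9²)²))*(-146) = (84 + (-9 + (2 + 81)²))*(-146) = (84 + (-9 + 83²))*(-146) = (84 + (-9 + 6889))*(-146) = (84 + 6880)*(-146) = 6964*(-146) = -1016744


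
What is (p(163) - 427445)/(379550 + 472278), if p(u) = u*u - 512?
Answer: -100347/212957 ≈ -0.47121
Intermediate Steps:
p(u) = -512 + u**2 (p(u) = u**2 - 512 = -512 + u**2)
(p(163) - 427445)/(379550 + 472278) = ((-512 + 163**2) - 427445)/(379550 + 472278) = ((-512 + 26569) - 427445)/851828 = (26057 - 427445)*(1/851828) = -401388*1/851828 = -100347/212957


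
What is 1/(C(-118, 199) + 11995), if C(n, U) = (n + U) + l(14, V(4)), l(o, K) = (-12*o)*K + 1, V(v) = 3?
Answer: 1/11573 ≈ 8.6408e-5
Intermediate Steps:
l(o, K) = 1 - 12*K*o (l(o, K) = -12*K*o + 1 = 1 - 12*K*o)
C(n, U) = -503 + U + n (C(n, U) = (n + U) + (1 - 12*3*14) = (U + n) + (1 - 504) = (U + n) - 503 = -503 + U + n)
1/(C(-118, 199) + 11995) = 1/((-503 + 199 - 118) + 11995) = 1/(-422 + 11995) = 1/11573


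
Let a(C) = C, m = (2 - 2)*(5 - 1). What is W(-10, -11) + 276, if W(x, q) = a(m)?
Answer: 276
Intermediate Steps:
m = 0 (m = 0*4 = 0)
W(x, q) = 0
W(-10, -11) + 276 = 0 + 276 = 276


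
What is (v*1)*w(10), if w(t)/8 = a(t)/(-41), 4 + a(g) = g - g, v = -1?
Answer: -32/41 ≈ -0.78049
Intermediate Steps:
a(g) = -4 (a(g) = -4 + (g - g) = -4 + 0 = -4)
w(t) = 32/41 (w(t) = 8*(-4/(-41)) = 8*(-4*(-1/41)) = 8*(4/41) = 32/41)
(v*1)*w(10) = -1*1*(32/41) = -1*32/41 = -32/41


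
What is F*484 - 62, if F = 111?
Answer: 53662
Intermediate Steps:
F*484 - 62 = 111*484 - 62 = 53724 - 62 = 53662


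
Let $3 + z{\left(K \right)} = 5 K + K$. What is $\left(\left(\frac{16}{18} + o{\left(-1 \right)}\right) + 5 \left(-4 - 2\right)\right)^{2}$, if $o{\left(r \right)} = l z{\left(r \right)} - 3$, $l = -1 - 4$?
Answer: $\frac{13456}{81} \approx 166.12$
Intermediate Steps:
$z{\left(K \right)} = -3 + 6 K$ ($z{\left(K \right)} = -3 + \left(5 K + K\right) = -3 + 6 K$)
$l = -5$ ($l = -1 - 4 = -5$)
$o{\left(r \right)} = 12 - 30 r$ ($o{\left(r \right)} = - 5 \left(-3 + 6 r\right) - 3 = \left(15 - 30 r\right) - 3 = 12 - 30 r$)
$\left(\left(\frac{16}{18} + o{\left(-1 \right)}\right) + 5 \left(-4 - 2\right)\right)^{2} = \left(\left(\frac{16}{18} + \left(12 - -30\right)\right) + 5 \left(-4 - 2\right)\right)^{2} = \left(\left(16 \cdot \frac{1}{18} + \left(12 + 30\right)\right) + 5 \left(-6\right)\right)^{2} = \left(\left(\frac{8}{9} + 42\right) - 30\right)^{2} = \left(\frac{386}{9} - 30\right)^{2} = \left(\frac{116}{9}\right)^{2} = \frac{13456}{81}$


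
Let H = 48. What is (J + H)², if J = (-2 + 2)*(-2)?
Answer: 2304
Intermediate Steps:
J = 0 (J = 0*(-2) = 0)
(J + H)² = (0 + 48)² = 48² = 2304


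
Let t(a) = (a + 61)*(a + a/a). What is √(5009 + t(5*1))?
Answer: √5405 ≈ 73.519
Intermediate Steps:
t(a) = (1 + a)*(61 + a) (t(a) = (61 + a)*(a + 1) = (61 + a)*(1 + a) = (1 + a)*(61 + a))
√(5009 + t(5*1)) = √(5009 + (61 + (5*1)² + 62*(5*1))) = √(5009 + (61 + 5² + 62*5)) = √(5009 + (61 + 25 + 310)) = √(5009 + 396) = √5405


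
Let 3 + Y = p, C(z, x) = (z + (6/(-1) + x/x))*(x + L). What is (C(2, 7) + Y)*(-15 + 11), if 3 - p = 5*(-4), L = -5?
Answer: -56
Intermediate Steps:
p = 23 (p = 3 - 5*(-4) = 3 - 1*(-20) = 3 + 20 = 23)
C(z, x) = (-5 + x)*(-5 + z) (C(z, x) = (z + (6/(-1) + x/x))*(x - 5) = (z + (6*(-1) + 1))*(-5 + x) = (z + (-6 + 1))*(-5 + x) = (z - 5)*(-5 + x) = (-5 + z)*(-5 + x) = (-5 + x)*(-5 + z))
Y = 20 (Y = -3 + 23 = 20)
(C(2, 7) + Y)*(-15 + 11) = ((25 - 5*7 - 5*2 + 7*2) + 20)*(-15 + 11) = ((25 - 35 - 10 + 14) + 20)*(-4) = (-6 + 20)*(-4) = 14*(-4) = -56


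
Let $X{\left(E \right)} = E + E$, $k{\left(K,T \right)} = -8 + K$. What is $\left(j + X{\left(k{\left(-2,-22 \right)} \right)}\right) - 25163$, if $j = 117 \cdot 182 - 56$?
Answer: $-3945$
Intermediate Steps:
$j = 21238$ ($j = 21294 - 56 = 21238$)
$X{\left(E \right)} = 2 E$
$\left(j + X{\left(k{\left(-2,-22 \right)} \right)}\right) - 25163 = \left(21238 + 2 \left(-8 - 2\right)\right) - 25163 = \left(21238 + 2 \left(-10\right)\right) - 25163 = \left(21238 - 20\right) - 25163 = 21218 - 25163 = -3945$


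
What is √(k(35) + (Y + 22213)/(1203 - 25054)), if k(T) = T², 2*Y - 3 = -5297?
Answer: √696399327559/23851 ≈ 34.988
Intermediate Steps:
Y = -2647 (Y = 3/2 + (½)*(-5297) = 3/2 - 5297/2 = -2647)
√(k(35) + (Y + 22213)/(1203 - 25054)) = √(35² + (-2647 + 22213)/(1203 - 25054)) = √(1225 + 19566/(-23851)) = √(1225 + 19566*(-1/23851)) = √(1225 - 19566/23851) = √(29197909/23851) = √696399327559/23851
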